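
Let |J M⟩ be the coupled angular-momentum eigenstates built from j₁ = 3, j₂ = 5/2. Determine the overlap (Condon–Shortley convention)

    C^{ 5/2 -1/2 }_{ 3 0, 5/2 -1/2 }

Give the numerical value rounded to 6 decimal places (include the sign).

−√(8/105) = -0.276026

j₁+j₂−J=3  J+j₁−j₂=3  J−j₁+j₂=2  j₁+j₂+J+1=9
(j₁±m₁, j₂±m₂, J±M) = (3,3,2,3,2,3)
P² = 216/35
sum k=0..2:
  [0] +1/72 = 1/72
  [1] −1/4 = -1/4
  [2] +1/8 = 1/8
S = -1/9
C² = P²·S² = 8/105 ; C = -0.276026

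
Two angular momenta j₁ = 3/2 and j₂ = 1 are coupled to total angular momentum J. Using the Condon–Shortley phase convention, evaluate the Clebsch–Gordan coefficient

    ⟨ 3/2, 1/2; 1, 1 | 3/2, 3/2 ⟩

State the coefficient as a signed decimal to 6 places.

-0.632456  (= −√(2/5))

j₁+j₂−J=1  J+j₁−j₂=2  J−j₁+j₂=1  j₁+j₂+J+1=5
(j₁±m₁, j₂±m₂, J±M) = (2,1,2,0,3,0)
P² = 8/5
sum k=1..1:
  [1] −1/2 = -1/2
S = -1/2
C² = P²·S² = 2/5 ; C = -0.632456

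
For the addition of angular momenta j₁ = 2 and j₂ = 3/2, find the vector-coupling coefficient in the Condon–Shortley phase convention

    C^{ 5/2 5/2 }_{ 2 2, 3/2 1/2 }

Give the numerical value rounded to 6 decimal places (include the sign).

+√(4/7) = +0.755929

j₁+j₂−J=1  J+j₁−j₂=3  J−j₁+j₂=2  j₁+j₂+J+1=7
(j₁±m₁, j₂±m₂, J±M) = (4,0,2,1,5,0)
P² = 576/7
sum k=0..0:
  [0] +1/12 = 1/12
S = 1/12
C² = P²·S² = 4/7 ; C = +0.755929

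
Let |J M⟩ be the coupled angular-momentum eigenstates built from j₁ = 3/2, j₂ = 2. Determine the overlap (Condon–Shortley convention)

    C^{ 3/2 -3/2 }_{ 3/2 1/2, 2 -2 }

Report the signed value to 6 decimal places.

triangle: 2!*1!*2!/6! = 4/720
(j±m)!: 2!*1!*0!*4!*0!*3! = 288
prefactor² = (2J+1)*Δ*N² = 32/5
  k=0: +1/(0!*2!*1!*0!*0!*2!) = 1/4
Σ = 1/4  ⇒  CG² = 32/5*1/4² = 2/5
CG = +√(2/5) = +0.632456

+0.632456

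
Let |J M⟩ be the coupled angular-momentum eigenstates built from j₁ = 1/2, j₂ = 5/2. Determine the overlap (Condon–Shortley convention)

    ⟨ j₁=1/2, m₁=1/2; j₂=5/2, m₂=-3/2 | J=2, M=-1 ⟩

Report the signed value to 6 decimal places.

√[5·1!0!4!/6! · 1!0!1!4!1!3!] = √(24)
  +(−1)^0/∏(0,1,0,1,0,3)! = 1/6  (running 1/6)
⟨..|..⟩ = √(24)·(1/6) = +0.816497

+0.816497  (= +√(2/3))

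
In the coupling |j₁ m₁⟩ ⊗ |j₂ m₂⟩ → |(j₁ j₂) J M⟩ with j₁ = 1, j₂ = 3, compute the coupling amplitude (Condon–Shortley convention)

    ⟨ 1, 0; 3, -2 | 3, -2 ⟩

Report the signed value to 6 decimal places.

+√(1/3) ≈ +0.577350

j₁+j₂−J=1  J+j₁−j₂=1  J−j₁+j₂=5  j₁+j₂+J+1=8
(j₁±m₁, j₂±m₂, J±M) = (1,1,1,5,1,5)
P² = 300
sum k=0..1:
  [0] +1/24 = 1/24
  [1] −1/120 = -1/120
S = 1/30
C² = P²·S² = 1/3 ; C = +0.577350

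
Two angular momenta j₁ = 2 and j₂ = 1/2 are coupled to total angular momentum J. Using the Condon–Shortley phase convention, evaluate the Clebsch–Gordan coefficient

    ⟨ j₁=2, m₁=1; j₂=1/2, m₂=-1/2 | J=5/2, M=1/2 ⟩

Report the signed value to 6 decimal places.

triangle: 0!×4!×1!/6! = 24/720
(j±m)!: 3!×1!×0!×1!×3!×2! = 72
prefactor² = (2J+1)×Δ×N² = 72/5
  k=0: +1/(0!×0!×1!×0!×3!×1!) = 1/6
Σ = 1/6  ⇒  CG² = 72/5×1/6² = 2/5
CG = +√(2/5) = +0.632456

+0.632456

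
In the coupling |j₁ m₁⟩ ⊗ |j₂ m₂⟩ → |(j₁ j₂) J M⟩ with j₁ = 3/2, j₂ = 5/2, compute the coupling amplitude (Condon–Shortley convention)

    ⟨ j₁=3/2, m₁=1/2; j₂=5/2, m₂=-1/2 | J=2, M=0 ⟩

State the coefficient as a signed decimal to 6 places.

√[5·2!1!3!/7! · 2!1!2!3!2!2!] = √(8/7)
  +(−1)^0/∏(0,2,1,2,0,1)! = 1/4  (running 1/4)
  +(−1)^1/∏(1,1,0,1,1,2)! = -1/2  (running -1/4)
⟨..|..⟩ = √(8/7)·(-1/4) = -0.267261

−√(1/14) = -0.267261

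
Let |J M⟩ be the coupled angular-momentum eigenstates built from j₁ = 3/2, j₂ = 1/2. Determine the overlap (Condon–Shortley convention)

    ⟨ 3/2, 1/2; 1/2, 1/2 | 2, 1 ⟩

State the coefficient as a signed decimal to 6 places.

j₁+j₂−J=0  J+j₁−j₂=3  J−j₁+j₂=1  j₁+j₂+J+1=5
(j₁±m₁, j₂±m₂, J±M) = (2,1,1,0,3,1)
P² = 3
sum k=0..0:
  [0] +1/2 = 1/2
S = 1/2
C² = P²·S² = 3/4 ; C = +0.866025

+0.866025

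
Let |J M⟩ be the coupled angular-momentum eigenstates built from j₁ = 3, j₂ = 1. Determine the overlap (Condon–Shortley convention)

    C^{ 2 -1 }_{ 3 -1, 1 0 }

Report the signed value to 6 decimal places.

-0.617213

√[5·2!4!0!/7! · 2!4!1!1!1!3!] = √(96/7)
  +(−1)^1/∏(1,1,3,0,1,0)! = -1/6  (running -1/6)
⟨..|..⟩ = √(96/7)·(-1/6) = -0.617213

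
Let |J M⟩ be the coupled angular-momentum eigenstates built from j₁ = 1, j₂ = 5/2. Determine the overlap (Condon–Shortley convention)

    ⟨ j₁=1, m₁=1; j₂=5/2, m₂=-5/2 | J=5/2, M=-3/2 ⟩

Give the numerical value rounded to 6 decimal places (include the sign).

+0.534522  (= +√(2/7))

j₁+j₂−J=1  J+j₁−j₂=1  J−j₁+j₂=4  j₁+j₂+J+1=7
(j₁±m₁, j₂±m₂, J±M) = (2,0,0,5,1,4)
P² = 1152/7
sum k=0..0:
  [0] +1/24 = 1/24
S = 1/24
C² = P²·S² = 2/7 ; C = +0.534522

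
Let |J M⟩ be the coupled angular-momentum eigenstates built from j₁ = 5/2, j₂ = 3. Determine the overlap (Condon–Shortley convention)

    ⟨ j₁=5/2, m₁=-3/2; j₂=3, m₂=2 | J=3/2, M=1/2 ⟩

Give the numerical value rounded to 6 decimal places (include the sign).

-0.218218  (= −√(1/21))

j₁+j₂−J=4  J+j₁−j₂=1  J−j₁+j₂=2  j₁+j₂+J+1=8
(j₁±m₁, j₂±m₂, J±M) = (1,4,5,1,2,1)
P² = 192/7
sum k=3..4:
  [3] −1/12 = -1/12
  [4] +1/24 = 1/24
S = -1/24
C² = P²·S² = 1/21 ; C = -0.218218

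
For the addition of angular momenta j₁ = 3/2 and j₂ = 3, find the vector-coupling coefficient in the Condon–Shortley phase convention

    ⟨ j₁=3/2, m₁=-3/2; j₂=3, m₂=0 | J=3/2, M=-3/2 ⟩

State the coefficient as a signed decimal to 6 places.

j₁+j₂−J=3  J+j₁−j₂=0  J−j₁+j₂=3  j₁+j₂+J+1=7
(j₁±m₁, j₂±m₂, J±M) = (0,3,3,3,0,3)
P² = 1296/35
sum k=3..3:
  [3] −1/36 = -1/36
S = -1/36
C² = P²·S² = 1/35 ; C = -0.169031

−√(1/35) ≈ -0.169031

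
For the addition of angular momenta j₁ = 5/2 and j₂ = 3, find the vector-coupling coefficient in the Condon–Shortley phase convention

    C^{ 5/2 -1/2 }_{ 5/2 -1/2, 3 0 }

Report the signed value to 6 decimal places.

+√(8/105) ≈ +0.276026

√[6·3!2!3!/9! · 2!3!3!3!2!3!] = √(216/35)
  +(−1)^1/∏(1,2,2,2,0,1)! = -1/8  (running -1/8)
  +(−1)^2/∏(2,1,1,1,1,2)! = 1/4  (running 1/8)
  +(−1)^3/∏(3,0,0,0,2,3)! = -1/72  (running 1/9)
⟨..|..⟩ = √(216/35)·(1/9) = +0.276026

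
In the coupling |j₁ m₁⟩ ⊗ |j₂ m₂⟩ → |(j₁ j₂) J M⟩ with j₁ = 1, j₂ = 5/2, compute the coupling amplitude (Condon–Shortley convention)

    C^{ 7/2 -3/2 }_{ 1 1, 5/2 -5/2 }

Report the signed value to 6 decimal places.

√[8·0!2!5!/8! · 2!0!0!5!2!5!] = √(19200/7)
  +(−1)^0/∏(0,0,0,0,2,5)! = 1/240  (running 1/240)
⟨..|..⟩ = √(19200/7)·(1/240) = +0.218218

+0.218218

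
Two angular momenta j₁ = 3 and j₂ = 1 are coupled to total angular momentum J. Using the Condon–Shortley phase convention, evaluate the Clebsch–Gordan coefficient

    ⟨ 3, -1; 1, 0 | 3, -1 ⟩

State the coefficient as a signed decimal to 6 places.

-0.288675  (= −√(1/12))

√[7·1!5!1!/8! · 2!4!1!1!2!4!] = √(48)
  +(−1)^0/∏(0,1,4,1,1,0)! = 1/24  (running 1/24)
  +(−1)^1/∏(1,0,3,0,2,1)! = -1/12  (running -1/24)
⟨..|..⟩ = √(48)·(-1/24) = -0.288675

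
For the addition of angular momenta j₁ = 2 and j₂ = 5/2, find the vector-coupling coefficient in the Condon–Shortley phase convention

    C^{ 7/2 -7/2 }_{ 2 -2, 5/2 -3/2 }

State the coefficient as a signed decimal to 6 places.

−√(4/9) ≈ -0.666667

triangle: 1!·3!·4!/9! = 144/362880
(j±m)!: 0!·4!·1!·4!·0!·7! = 2903040
prefactor² = (2J+1)·Δ·N² = 9216
  k=1: −1/(1!·0!·3!·0!·0!·4!) = -1/144
Σ = -1/144  ⇒  CG² = 9216·(-1/144)² = 4/9
CG = −√(4/9) = -0.666667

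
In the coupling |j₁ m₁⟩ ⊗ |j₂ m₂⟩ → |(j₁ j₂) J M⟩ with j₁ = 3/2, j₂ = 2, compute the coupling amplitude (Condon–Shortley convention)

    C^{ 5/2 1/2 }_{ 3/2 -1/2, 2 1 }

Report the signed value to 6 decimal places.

−√(5/14) = -0.597614

√[6·1!2!3!/7! · 1!2!3!1!3!2!] = √(72/35)
  +(−1)^0/∏(0,1,2,3,0,0)! = 1/12  (running 1/12)
  +(−1)^1/∏(1,0,1,2,1,1)! = -1/2  (running -5/12)
⟨..|..⟩ = √(72/35)·(-5/12) = -0.597614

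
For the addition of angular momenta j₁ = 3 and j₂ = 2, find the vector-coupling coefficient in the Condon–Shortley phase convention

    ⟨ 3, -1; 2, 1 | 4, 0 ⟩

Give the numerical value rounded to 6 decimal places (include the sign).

√[9·1!5!3!/10! · 2!4!3!1!4!4!] = √(10368/35)
  +(−1)^0/∏(0,1,4,3,1,0)! = 1/144  (running 1/144)
  +(−1)^1/∏(1,0,3,2,2,1)! = -1/24  (running -5/144)
⟨..|..⟩ = √(10368/35)·(-5/144) = -0.597614

−√(5/14) = -0.597614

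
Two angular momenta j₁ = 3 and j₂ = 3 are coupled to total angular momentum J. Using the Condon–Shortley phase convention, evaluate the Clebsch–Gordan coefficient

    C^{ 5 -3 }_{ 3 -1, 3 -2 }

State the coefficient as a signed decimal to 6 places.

+0.408248

j₁+j₂−J=1  J+j₁−j₂=5  J−j₁+j₂=5  j₁+j₂+J+1=12
(j₁±m₁, j₂±m₂, J±M) = (2,4,1,5,2,8)
P² = 153600
sum k=0..1:
  [0] +1/576 = 1/576
  [1] −1/1440 = -1/1440
S = 1/960
C² = P²·S² = 1/6 ; C = +0.408248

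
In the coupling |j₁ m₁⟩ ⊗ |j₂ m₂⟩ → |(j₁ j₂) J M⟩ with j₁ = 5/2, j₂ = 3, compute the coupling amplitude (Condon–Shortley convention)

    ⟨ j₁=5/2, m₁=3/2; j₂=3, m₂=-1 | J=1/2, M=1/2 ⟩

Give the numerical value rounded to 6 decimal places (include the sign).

triangle: 5!*0!*1!/7! = 120/5040
(j±m)!: 4!*1!*2!*4!*1!*0! = 1152
prefactor² = (2J+1)*Δ*N² = 384/7
  k=1: −1/(1!*4!*0!*1!*0!*0!) = -1/24
Σ = -1/24  ⇒  CG² = 384/7*(-1/24)² = 2/21
CG = −√(2/21) = -0.308607

−√(2/21) ≈ -0.308607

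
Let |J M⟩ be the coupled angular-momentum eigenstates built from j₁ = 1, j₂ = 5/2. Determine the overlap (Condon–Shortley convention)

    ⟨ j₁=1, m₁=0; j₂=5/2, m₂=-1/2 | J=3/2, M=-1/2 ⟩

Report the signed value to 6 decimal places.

√[4·2!0!3!/6! · 1!1!2!3!1!2!] = √(8/5)
  +(−1)^1/∏(1,1,0,1,0,2)! = -1/2  (running -1/2)
⟨..|..⟩ = √(8/5)·(-1/2) = -0.632456

-0.632456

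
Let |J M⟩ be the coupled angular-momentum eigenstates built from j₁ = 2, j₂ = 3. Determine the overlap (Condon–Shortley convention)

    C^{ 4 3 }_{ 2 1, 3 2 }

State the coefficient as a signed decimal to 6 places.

-0.223607

j₁+j₂−J=1  J+j₁−j₂=3  J−j₁+j₂=5  j₁+j₂+J+1=10
(j₁±m₁, j₂±m₂, J±M) = (3,1,5,1,7,1)
P² = 6480
sum k=0..1:
  [0] +1/240 = 1/240
  [1] −1/144 = -1/144
S = -1/360
C² = P²·S² = 1/20 ; C = -0.223607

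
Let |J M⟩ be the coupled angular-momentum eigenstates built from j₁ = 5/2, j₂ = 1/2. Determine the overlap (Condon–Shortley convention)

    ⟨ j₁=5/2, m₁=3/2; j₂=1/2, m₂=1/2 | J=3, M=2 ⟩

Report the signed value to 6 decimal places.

+√(5/6) ≈ +0.912871

√[7·0!5!1!/7! · 4!1!1!0!5!1!] = √(480)
  +(−1)^0/∏(0,0,1,1,4,0)! = 1/24  (running 1/24)
⟨..|..⟩ = √(480)·(1/24) = +0.912871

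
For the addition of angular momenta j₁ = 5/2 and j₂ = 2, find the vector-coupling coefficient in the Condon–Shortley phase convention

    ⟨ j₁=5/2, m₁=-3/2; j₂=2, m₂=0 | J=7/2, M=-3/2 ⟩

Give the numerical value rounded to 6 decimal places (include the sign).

√[8·1!4!3!/9! · 1!4!2!2!2!5!] = √(512/7)
  +(−1)^0/∏(0,1,4,2,0,1)! = 1/48  (running 1/48)
  +(−1)^1/∏(1,0,3,1,1,2)! = -1/12  (running -1/16)
⟨..|..⟩ = √(512/7)·(-1/16) = -0.534522

−√(2/7) ≈ -0.534522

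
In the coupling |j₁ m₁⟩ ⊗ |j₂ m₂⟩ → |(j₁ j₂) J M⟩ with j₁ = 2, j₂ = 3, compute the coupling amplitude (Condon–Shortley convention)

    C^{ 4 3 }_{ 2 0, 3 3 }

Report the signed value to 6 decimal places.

-0.670820  (= −√(9/20))

triangle: 1!·3!·5!/10! = 720/3628800
(j±m)!: 2!·2!·6!·0!·7!·1! = 14515200
prefactor² = (2J+1)·Δ·N² = 25920
  k=1: −1/(1!·0!·1!·5!·2!·0!) = -1/240
Σ = -1/240  ⇒  CG² = 25920·(-1/240)² = 9/20
CG = −√(9/20) = -0.670820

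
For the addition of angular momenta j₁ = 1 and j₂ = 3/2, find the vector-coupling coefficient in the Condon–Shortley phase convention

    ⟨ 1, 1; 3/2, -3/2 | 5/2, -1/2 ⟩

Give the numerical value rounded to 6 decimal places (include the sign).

+√(1/10) ≈ +0.316228

√[6·0!2!3!/6! · 2!0!0!3!2!3!] = √(72/5)
  +(−1)^0/∏(0,0,0,0,2,3)! = 1/12  (running 1/12)
⟨..|..⟩ = √(72/5)·(1/12) = +0.316228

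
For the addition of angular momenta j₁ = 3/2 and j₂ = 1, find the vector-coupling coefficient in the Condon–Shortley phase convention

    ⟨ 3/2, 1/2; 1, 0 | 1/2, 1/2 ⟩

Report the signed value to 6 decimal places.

−√(1/3) ≈ -0.577350

j₁+j₂−J=2  J+j₁−j₂=1  J−j₁+j₂=0  j₁+j₂+J+1=4
(j₁±m₁, j₂±m₂, J±M) = (2,1,1,1,1,0)
P² = 1/3
sum k=1..1:
  [1] −1/1 = -1
S = -1
C² = P²·S² = 1/3 ; C = -0.577350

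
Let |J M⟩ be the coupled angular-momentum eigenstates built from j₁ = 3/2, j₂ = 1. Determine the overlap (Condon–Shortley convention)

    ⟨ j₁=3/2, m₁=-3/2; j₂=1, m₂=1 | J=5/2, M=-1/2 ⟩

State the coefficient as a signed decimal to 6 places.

+√(1/10) ≈ +0.316228

j₁+j₂−J=0  J+j₁−j₂=3  J−j₁+j₂=2  j₁+j₂+J+1=6
(j₁±m₁, j₂±m₂, J±M) = (0,3,2,0,2,3)
P² = 72/5
sum k=0..0:
  [0] +1/12 = 1/12
S = 1/12
C² = P²·S² = 1/10 ; C = +0.316228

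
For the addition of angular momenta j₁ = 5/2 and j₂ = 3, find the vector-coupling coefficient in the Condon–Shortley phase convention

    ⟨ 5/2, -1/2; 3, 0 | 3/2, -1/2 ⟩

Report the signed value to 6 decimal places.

j₁+j₂−J=4  J+j₁−j₂=1  J−j₁+j₂=2  j₁+j₂+J+1=8
(j₁±m₁, j₂±m₂, J±M) = (2,3,3,3,1,2)
P² = 144/35
sum k=2..3:
  [2] +1/4 = 1/4
  [3] −1/12 = -1/12
S = 1/6
C² = P²·S² = 4/35 ; C = +0.338062

+√(4/35) ≈ +0.338062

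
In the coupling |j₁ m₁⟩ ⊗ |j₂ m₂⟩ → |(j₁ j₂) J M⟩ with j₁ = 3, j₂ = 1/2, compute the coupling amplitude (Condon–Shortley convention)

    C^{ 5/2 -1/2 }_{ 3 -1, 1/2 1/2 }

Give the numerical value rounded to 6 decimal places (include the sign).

-0.755929  (= −√(4/7))

triangle: 1!*5!*0!/7! = 120/5040
(j±m)!: 2!*4!*1!*0!*2!*3! = 576
prefactor² = (2J+1)*Δ*N² = 576/7
  k=1: −1/(1!*0!*3!*0!*2!*0!) = -1/12
Σ = -1/12  ⇒  CG² = 576/7*(-1/12)² = 4/7
CG = −√(4/7) = -0.755929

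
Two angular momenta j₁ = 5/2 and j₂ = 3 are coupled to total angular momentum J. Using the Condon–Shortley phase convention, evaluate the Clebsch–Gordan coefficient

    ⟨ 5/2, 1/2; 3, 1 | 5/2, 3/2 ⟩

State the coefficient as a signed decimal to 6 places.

√[6·3!2!3!/9! · 3!2!4!2!4!1!] = √(576/35)
  +(−1)^1/∏(1,2,1,3,1,0)! = -1/12  (running -1/12)
  +(−1)^2/∏(2,1,0,2,2,1)! = 1/8  (running 1/24)
⟨..|..⟩ = √(576/35)·(1/24) = +0.169031

+√(1/35) ≈ +0.169031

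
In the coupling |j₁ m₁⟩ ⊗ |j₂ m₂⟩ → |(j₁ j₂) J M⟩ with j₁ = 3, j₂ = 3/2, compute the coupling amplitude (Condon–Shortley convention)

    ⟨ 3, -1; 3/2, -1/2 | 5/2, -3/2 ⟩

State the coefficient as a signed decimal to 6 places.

−√(7/20) ≈ -0.591608

√[6·2!4!1!/8! · 2!4!1!2!1!4!] = √(576/35)
  +(−1)^0/∏(0,2,4,1,0,0)! = 1/48  (running 1/48)
  +(−1)^1/∏(1,1,3,0,1,1)! = -1/6  (running -7/48)
⟨..|..⟩ = √(576/35)·(-7/48) = -0.591608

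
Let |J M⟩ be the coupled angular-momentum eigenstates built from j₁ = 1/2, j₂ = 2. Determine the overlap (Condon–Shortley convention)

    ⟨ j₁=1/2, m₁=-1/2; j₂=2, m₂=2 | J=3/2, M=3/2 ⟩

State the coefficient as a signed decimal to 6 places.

-0.894427

j₁+j₂−J=1  J+j₁−j₂=0  J−j₁+j₂=3  j₁+j₂+J+1=5
(j₁±m₁, j₂±m₂, J±M) = (0,1,4,0,3,0)
P² = 144/5
sum k=1..1:
  [1] −1/6 = -1/6
S = -1/6
C² = P²·S² = 4/5 ; C = -0.894427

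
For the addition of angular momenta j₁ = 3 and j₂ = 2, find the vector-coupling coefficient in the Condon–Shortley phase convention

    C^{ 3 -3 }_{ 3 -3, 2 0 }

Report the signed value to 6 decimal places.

j₁+j₂−J=2  J+j₁−j₂=4  J−j₁+j₂=2  j₁+j₂+J+1=9
(j₁±m₁, j₂±m₂, J±M) = (0,6,2,2,0,6)
P² = 3840
sum k=2..2:
  [2] +1/96 = 1/96
S = 1/96
C² = P²·S² = 5/12 ; C = +0.645497

+√(5/12) = +0.645497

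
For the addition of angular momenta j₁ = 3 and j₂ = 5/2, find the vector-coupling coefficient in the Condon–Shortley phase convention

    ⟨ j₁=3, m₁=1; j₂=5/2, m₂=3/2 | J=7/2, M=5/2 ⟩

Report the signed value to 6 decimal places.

√[8·2!4!3!/10! · 4!2!4!1!6!1!] = √(18432/35)
  +(−1)^1/∏(1,1,1,3,3,0)! = -1/36  (running -1/36)
  +(−1)^2/∏(2,0,0,2,4,1)! = 1/96  (running -5/288)
⟨..|..⟩ = √(18432/35)·(-5/288) = -0.398410

−√(10/63) ≈ -0.398410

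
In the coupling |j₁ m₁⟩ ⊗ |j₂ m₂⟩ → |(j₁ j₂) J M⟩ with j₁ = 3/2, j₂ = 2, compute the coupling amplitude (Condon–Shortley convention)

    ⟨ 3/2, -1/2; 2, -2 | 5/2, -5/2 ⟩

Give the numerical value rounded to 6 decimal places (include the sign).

√[6·1!2!3!/7! · 1!2!0!4!0!5!] = √(576/7)
  +(−1)^0/∏(0,1,2,0,0,3)! = 1/12  (running 1/12)
⟨..|..⟩ = √(576/7)·(1/12) = +0.755929

+√(4/7) ≈ +0.755929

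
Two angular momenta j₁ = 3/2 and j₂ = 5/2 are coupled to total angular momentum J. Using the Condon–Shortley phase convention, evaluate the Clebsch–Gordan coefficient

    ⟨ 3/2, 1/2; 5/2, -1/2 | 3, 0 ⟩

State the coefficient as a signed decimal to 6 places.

j₁+j₂−J=1  J+j₁−j₂=2  J−j₁+j₂=4  j₁+j₂+J+1=8
(j₁±m₁, j₂±m₂, J±M) = (2,1,2,3,3,3)
P² = 36/5
sum k=0..1:
  [0] +1/4 = 1/4
  [1] −1/12 = -1/12
S = 1/6
C² = P²·S² = 1/5 ; C = +0.447214

+0.447214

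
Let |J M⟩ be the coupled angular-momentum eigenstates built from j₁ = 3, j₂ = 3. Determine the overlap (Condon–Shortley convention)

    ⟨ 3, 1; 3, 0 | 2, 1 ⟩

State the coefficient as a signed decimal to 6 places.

triangle: 4!×2!×2!/9! = 96/362880
(j±m)!: 4!×2!×3!×3!×3!×1! = 10368
prefactor² = (2J+1)×Δ×N² = 96/7
  k=1: −1/(1!×3!×1!×2!×1!×0!) = -1/12
  k=2: +1/(2!×2!×0!×1!×2!×1!) = 1/8
Σ = 1/24  ⇒  CG² = 96/7×1/24² = 1/42
CG = +√(1/42) = +0.154303

+0.154303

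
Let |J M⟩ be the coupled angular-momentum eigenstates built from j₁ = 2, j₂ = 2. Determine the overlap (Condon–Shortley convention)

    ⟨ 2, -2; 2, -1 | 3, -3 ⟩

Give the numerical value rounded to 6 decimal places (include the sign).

√[7·1!3!3!/8! · 0!4!1!3!0!6!] = √(648)
  +(−1)^1/∏(1,0,3,0,0,3)! = -1/36  (running -1/36)
⟨..|..⟩ = √(648)·(-1/36) = -0.707107

−√(1/2) ≈ -0.707107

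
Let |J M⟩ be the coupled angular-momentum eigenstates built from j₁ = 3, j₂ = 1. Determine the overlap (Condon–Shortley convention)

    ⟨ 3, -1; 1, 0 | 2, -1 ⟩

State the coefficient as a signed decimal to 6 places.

j₁+j₂−J=2  J+j₁−j₂=4  J−j₁+j₂=0  j₁+j₂+J+1=7
(j₁±m₁, j₂±m₂, J±M) = (2,4,1,1,1,3)
P² = 96/7
sum k=1..1:
  [1] −1/6 = -1/6
S = -1/6
C² = P²·S² = 8/21 ; C = -0.617213

−√(8/21) = -0.617213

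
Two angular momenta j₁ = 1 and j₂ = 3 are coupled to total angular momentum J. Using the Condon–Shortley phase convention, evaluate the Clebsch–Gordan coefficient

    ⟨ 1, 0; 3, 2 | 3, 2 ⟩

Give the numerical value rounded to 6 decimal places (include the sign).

-0.577350  (= −√(1/3))

triangle: 1!×1!×5!/8! = 120/40320
(j±m)!: 1!×1!×5!×1!×5!×1! = 14400
prefactor² = (2J+1)×Δ×N² = 300
  k=0: +1/(0!×1!×1!×5!×0!×0!) = 1/120
  k=1: −1/(1!×0!×0!×4!×1!×1!) = -1/24
Σ = -1/30  ⇒  CG² = 300×(-1/30)² = 1/3
CG = −√(1/3) = -0.577350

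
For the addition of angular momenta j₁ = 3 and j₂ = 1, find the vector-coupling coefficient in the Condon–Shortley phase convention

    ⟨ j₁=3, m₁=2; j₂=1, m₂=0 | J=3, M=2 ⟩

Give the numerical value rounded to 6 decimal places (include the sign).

j₁+j₂−J=1  J+j₁−j₂=5  J−j₁+j₂=1  j₁+j₂+J+1=8
(j₁±m₁, j₂±m₂, J±M) = (5,1,1,1,5,1)
P² = 300
sum k=0..1:
  [0] +1/24 = 1/24
  [1] −1/120 = -1/120
S = 1/30
C² = P²·S² = 1/3 ; C = +0.577350

+√(1/3) = +0.577350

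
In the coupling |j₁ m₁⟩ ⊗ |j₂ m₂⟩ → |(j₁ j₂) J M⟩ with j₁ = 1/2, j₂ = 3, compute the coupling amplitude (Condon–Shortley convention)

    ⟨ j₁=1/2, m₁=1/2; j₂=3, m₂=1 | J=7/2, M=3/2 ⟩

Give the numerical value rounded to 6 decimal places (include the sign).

+0.845154  (= +√(5/7))

j₁+j₂−J=0  J+j₁−j₂=1  J−j₁+j₂=6  j₁+j₂+J+1=8
(j₁±m₁, j₂±m₂, J±M) = (1,0,4,2,5,2)
P² = 11520/7
sum k=0..0:
  [0] +1/48 = 1/48
S = 1/48
C² = P²·S² = 5/7 ; C = +0.845154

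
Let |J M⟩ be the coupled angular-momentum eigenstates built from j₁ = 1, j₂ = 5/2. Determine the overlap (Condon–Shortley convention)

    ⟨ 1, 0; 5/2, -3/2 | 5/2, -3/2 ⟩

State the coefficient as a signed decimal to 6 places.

√[6·1!1!4!/7! · 1!1!1!4!1!4!] = √(576/35)
  +(−1)^0/∏(0,1,1,1,0,3)! = 1/6  (running 1/6)
  +(−1)^1/∏(1,0,0,0,1,4)! = -1/24  (running 1/8)
⟨..|..⟩ = √(576/35)·(1/8) = +0.507093

+0.507093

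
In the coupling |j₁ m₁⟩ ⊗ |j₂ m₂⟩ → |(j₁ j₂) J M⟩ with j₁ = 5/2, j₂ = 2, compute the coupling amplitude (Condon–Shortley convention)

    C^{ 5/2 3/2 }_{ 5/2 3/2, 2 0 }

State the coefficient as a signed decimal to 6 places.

−√(1/70) = -0.119523

√[6·2!3!2!/8! · 4!1!2!2!4!1!] = √(288/35)
  +(−1)^0/∏(0,2,1,2,2,0)! = 1/8  (running 1/8)
  +(−1)^1/∏(1,1,0,1,3,1)! = -1/6  (running -1/24)
⟨..|..⟩ = √(288/35)·(-1/24) = -0.119523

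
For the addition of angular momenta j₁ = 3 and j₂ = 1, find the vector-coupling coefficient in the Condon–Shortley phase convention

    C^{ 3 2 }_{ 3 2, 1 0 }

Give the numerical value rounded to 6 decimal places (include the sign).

j₁+j₂−J=1  J+j₁−j₂=5  J−j₁+j₂=1  j₁+j₂+J+1=8
(j₁±m₁, j₂±m₂, J±M) = (5,1,1,1,5,1)
P² = 300
sum k=0..1:
  [0] +1/24 = 1/24
  [1] −1/120 = -1/120
S = 1/30
C² = P²·S² = 1/3 ; C = +0.577350

+0.577350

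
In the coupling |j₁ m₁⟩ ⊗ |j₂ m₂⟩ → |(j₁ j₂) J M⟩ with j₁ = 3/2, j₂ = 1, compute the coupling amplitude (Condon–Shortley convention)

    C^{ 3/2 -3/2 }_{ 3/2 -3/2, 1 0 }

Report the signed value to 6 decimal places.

-0.774597  (= −√(3/5))

triangle: 1!×2!×1!/5! = 2/120
(j±m)!: 0!×3!×1!×1!×0!×3! = 36
prefactor² = (2J+1)×Δ×N² = 12/5
  k=1: −1/(1!×0!×2!×0!×0!×1!) = -1/2
Σ = -1/2  ⇒  CG² = 12/5×(-1/2)² = 3/5
CG = −√(3/5) = -0.774597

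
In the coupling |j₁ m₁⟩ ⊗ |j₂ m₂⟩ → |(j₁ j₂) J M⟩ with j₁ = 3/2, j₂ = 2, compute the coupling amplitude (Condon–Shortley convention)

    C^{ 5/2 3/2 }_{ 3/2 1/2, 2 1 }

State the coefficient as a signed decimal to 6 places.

-0.169031

triangle: 1!·2!·3!/7! = 12/5040
(j±m)!: 2!·1!·3!·1!·4!·1! = 288
prefactor² = (2J+1)·Δ·N² = 144/35
  k=0: +1/(0!·1!·1!·3!·1!·0!) = 1/6
  k=1: −1/(1!·0!·0!·2!·2!·1!) = -1/4
Σ = -1/12  ⇒  CG² = 144/35·(-1/12)² = 1/35
CG = −√(1/35) = -0.169031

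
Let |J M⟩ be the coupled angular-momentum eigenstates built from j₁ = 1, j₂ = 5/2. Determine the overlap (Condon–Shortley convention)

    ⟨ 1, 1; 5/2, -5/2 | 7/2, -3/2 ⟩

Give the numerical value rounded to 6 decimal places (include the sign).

+0.218218

triangle: 0!·2!·5!/8! = 240/40320
(j±m)!: 2!·0!·0!·5!·2!·5! = 57600
prefactor² = (2J+1)·Δ·N² = 19200/7
  k=0: +1/(0!·0!·0!·0!·2!·5!) = 1/240
Σ = 1/240  ⇒  CG² = 19200/7·1/240² = 1/21
CG = +√(1/21) = +0.218218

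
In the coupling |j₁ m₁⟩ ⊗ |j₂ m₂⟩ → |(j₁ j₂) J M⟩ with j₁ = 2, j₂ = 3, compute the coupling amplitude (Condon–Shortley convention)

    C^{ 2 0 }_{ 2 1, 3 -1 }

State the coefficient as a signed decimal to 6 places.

−√(1/7) ≈ -0.377964

triangle: 3!×1!×3!/8! = 36/40320
(j±m)!: 3!×1!×2!×4!×2!×2! = 1152
prefactor² = (2J+1)×Δ×N² = 36/7
  k=0: +1/(0!×3!×1!×2!×0!×1!) = 1/12
  k=1: −1/(1!×2!×0!×1!×1!×2!) = -1/4
Σ = -1/6  ⇒  CG² = 36/7×(-1/6)² = 1/7
CG = −√(1/7) = -0.377964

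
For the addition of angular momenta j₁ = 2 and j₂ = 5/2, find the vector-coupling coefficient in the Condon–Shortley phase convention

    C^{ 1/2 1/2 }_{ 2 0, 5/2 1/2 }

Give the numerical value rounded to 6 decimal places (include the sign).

√[2·4!0!1!/6! · 2!2!3!2!1!0!] = √(16/5)
  +(−1)^2/∏(2,2,0,1,0,0)! = 1/4  (running 1/4)
⟨..|..⟩ = √(16/5)·(1/4) = +0.447214

+0.447214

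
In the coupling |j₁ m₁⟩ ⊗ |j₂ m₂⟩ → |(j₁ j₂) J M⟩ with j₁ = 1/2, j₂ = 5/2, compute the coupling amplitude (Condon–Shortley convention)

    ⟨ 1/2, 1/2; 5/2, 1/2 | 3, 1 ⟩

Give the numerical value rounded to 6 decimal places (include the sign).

+0.816497

√[7·0!1!5!/7! · 1!0!3!2!4!2!] = √(96)
  +(−1)^0/∏(0,0,0,3,1,2)! = 1/12  (running 1/12)
⟨..|..⟩ = √(96)·(1/12) = +0.816497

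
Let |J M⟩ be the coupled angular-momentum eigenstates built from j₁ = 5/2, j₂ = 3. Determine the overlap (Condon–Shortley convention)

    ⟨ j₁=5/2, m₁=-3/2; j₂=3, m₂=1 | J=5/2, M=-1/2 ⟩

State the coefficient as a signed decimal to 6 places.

+0.169031

√[6·3!2!3!/9! · 1!4!4!2!2!3!] = √(576/35)
  +(−1)^2/∏(2,1,2,2,0,1)! = 1/8  (running 1/8)
  +(−1)^3/∏(3,0,1,1,1,2)! = -1/12  (running 1/24)
⟨..|..⟩ = √(576/35)·(1/24) = +0.169031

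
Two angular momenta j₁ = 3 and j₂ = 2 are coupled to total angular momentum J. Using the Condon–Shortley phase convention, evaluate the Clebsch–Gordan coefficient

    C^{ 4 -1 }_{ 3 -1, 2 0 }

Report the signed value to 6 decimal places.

−√(3/28) ≈ -0.327327

j₁+j₂−J=1  J+j₁−j₂=5  J−j₁+j₂=3  j₁+j₂+J+1=10
(j₁±m₁, j₂±m₂, J±M) = (2,4,2,2,3,5)
P² = 1728/7
sum k=0..1:
  [0] +1/48 = 1/48
  [1] −1/24 = -1/24
S = -1/48
C² = P²·S² = 3/28 ; C = -0.327327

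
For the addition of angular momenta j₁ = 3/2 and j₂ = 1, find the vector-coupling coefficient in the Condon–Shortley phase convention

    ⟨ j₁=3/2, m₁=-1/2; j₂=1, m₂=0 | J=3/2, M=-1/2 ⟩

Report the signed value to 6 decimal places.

√[4·1!2!1!/5! · 1!2!1!1!1!2!] = √(4/15)
  +(−1)^0/∏(0,1,2,1,0,0)! = 1/2  (running 1/2)
  +(−1)^1/∏(1,0,1,0,1,1)! = -1  (running -1/2)
⟨..|..⟩ = √(4/15)·(-1/2) = -0.258199

-0.258199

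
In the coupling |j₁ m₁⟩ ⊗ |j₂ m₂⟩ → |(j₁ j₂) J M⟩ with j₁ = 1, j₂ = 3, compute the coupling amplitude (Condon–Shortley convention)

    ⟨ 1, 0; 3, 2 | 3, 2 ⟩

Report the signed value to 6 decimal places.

triangle: 1!·1!·5!/8! = 120/40320
(j±m)!: 1!·1!·5!·1!·5!·1! = 14400
prefactor² = (2J+1)·Δ·N² = 300
  k=0: +1/(0!·1!·1!·5!·0!·0!) = 1/120
  k=1: −1/(1!·0!·0!·4!·1!·1!) = -1/24
Σ = -1/30  ⇒  CG² = 300·(-1/30)² = 1/3
CG = −√(1/3) = -0.577350

-0.577350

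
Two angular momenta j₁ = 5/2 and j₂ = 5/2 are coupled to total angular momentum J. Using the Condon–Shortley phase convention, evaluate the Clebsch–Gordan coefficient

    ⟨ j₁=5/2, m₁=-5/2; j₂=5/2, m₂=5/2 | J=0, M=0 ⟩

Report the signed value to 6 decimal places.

-0.408248

triangle: 5!·0!·0!/6! = 120/720
(j±m)!: 0!·5!·5!·0!·0!·0! = 14400
prefactor² = (2J+1)·Δ·N² = 2400
  k=5: −1/(5!·0!·0!·0!·0!·0!) = -1/120
Σ = -1/120  ⇒  CG² = 2400·(-1/120)² = 1/6
CG = −√(1/6) = -0.408248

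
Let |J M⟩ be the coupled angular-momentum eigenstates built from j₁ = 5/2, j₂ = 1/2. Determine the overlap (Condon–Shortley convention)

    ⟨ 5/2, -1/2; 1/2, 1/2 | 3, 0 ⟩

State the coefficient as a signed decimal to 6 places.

+0.707107  (= +√(1/2))

j₁+j₂−J=0  J+j₁−j₂=5  J−j₁+j₂=1  j₁+j₂+J+1=7
(j₁±m₁, j₂±m₂, J±M) = (2,3,1,0,3,3)
P² = 72
sum k=0..0:
  [0] +1/12 = 1/12
S = 1/12
C² = P²·S² = 1/2 ; C = +0.707107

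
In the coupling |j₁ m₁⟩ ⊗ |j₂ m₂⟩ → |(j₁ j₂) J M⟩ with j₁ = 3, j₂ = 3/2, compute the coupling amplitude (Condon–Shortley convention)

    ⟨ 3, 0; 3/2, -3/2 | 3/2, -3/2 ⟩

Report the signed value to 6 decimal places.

√[4·3!3!0!/7! · 3!3!0!3!0!3!] = √(1296/35)
  +(−1)^0/∏(0,3,3,0,0,0)! = 1/36  (running 1/36)
⟨..|..⟩ = √(1296/35)·(1/36) = +0.169031

+0.169031  (= +√(1/35))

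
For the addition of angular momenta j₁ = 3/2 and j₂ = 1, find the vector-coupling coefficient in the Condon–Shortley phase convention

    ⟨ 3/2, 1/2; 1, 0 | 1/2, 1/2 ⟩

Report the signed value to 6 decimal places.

-0.577350

j₁+j₂−J=2  J+j₁−j₂=1  J−j₁+j₂=0  j₁+j₂+J+1=4
(j₁±m₁, j₂±m₂, J±M) = (2,1,1,1,1,0)
P² = 1/3
sum k=1..1:
  [1] −1/1 = -1
S = -1
C² = P²·S² = 1/3 ; C = -0.577350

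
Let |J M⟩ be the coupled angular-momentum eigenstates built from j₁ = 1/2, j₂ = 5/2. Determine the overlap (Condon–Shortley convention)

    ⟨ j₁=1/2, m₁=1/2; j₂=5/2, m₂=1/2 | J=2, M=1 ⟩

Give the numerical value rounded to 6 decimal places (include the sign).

+0.577350

triangle: 1!·0!·4!/6! = 24/720
(j±m)!: 1!·0!·3!·2!·3!·1! = 72
prefactor² = (2J+1)·Δ·N² = 12
  k=0: +1/(0!·1!·0!·3!·0!·1!) = 1/6
Σ = 1/6  ⇒  CG² = 12·1/6² = 1/3
CG = +√(1/3) = +0.577350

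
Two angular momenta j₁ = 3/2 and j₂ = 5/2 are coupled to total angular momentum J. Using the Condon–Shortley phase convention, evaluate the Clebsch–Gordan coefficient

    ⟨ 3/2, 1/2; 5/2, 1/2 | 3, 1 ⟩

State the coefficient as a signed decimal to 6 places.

+0.129099  (= +√(1/60))

j₁+j₂−J=1  J+j₁−j₂=2  J−j₁+j₂=4  j₁+j₂+J+1=8
(j₁±m₁, j₂±m₂, J±M) = (2,1,3,2,4,2)
P² = 48/5
sum k=0..1:
  [0] +1/6 = 1/6
  [1] −1/8 = -1/8
S = 1/24
C² = P²·S² = 1/60 ; C = +0.129099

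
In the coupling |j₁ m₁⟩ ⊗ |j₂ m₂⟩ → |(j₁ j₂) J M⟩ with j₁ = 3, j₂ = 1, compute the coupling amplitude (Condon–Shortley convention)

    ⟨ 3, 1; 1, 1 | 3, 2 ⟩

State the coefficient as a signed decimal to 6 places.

-0.645497

j₁+j₂−J=1  J+j₁−j₂=5  J−j₁+j₂=1  j₁+j₂+J+1=8
(j₁±m₁, j₂±m₂, J±M) = (4,2,2,0,5,1)
P² = 240
sum k=1..1:
  [1] −1/24 = -1/24
S = -1/24
C² = P²·S² = 5/12 ; C = -0.645497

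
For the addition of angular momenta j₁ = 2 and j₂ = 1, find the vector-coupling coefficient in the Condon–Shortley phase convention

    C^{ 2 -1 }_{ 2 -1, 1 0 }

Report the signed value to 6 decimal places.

-0.408248  (= −√(1/6))

j₁+j₂−J=1  J+j₁−j₂=3  J−j₁+j₂=1  j₁+j₂+J+1=6
(j₁±m₁, j₂±m₂, J±M) = (1,3,1,1,1,3)
P² = 3/2
sum k=0..1:
  [0] +1/6 = 1/6
  [1] −1/2 = -1/2
S = -1/3
C² = P²·S² = 1/6 ; C = -0.408248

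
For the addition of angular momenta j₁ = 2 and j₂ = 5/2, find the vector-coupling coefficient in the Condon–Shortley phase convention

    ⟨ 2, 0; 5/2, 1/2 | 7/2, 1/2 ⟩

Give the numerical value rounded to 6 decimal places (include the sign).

−√(4/105) ≈ -0.195180

j₁+j₂−J=1  J+j₁−j₂=3  J−j₁+j₂=4  j₁+j₂+J+1=9
(j₁±m₁, j₂±m₂, J±M) = (2,2,3,2,4,3)
P² = 768/35
sum k=0..1:
  [0] +1/12 = 1/12
  [1] −1/8 = -1/8
S = -1/24
C² = P²·S² = 4/105 ; C = -0.195180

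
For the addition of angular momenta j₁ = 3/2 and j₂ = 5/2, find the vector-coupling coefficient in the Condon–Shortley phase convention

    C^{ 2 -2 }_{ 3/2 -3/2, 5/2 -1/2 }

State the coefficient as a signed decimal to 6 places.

√[5·2!1!3!/7! · 0!3!2!3!0!4!] = √(144/7)
  +(−1)^2/∏(2,0,1,0,0,3)! = 1/12  (running 1/12)
⟨..|..⟩ = √(144/7)·(1/12) = +0.377964

+√(1/7) = +0.377964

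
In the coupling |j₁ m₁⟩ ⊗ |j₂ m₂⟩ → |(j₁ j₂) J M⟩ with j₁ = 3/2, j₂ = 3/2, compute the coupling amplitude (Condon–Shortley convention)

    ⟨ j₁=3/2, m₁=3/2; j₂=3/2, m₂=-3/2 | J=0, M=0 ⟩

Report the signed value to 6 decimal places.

j₁+j₂−J=3  J+j₁−j₂=0  J−j₁+j₂=0  j₁+j₂+J+1=4
(j₁±m₁, j₂±m₂, J±M) = (3,0,0,3,0,0)
P² = 9
sum k=0..0:
  [0] +1/6 = 1/6
S = 1/6
C² = P²·S² = 1/4 ; C = +0.500000

+√(1/4) ≈ +0.500000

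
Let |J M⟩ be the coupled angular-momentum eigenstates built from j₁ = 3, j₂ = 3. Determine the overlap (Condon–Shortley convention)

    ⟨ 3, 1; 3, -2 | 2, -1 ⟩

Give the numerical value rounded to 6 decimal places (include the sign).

triangle: 4!×2!×2!/9! = 96/362880
(j±m)!: 4!×2!×1!×5!×1!×3! = 34560
prefactor² = (2J+1)×Δ×N² = 320/7
  k=0: +1/(0!×4!×2!×1!×0!×1!) = 1/48
  k=1: −1/(1!×3!×1!×0!×1!×2!) = -1/12
Σ = -1/16  ⇒  CG² = 320/7×(-1/16)² = 5/28
CG = −√(5/28) = -0.422577

-0.422577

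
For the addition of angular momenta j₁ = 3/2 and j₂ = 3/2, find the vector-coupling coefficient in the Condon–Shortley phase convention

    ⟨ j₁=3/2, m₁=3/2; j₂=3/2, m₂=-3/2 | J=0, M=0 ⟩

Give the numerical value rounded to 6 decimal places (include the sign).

√[1·3!0!0!/4! · 3!0!0!3!0!0!] = √(9)
  +(−1)^0/∏(0,3,0,0,0,0)! = 1/6  (running 1/6)
⟨..|..⟩ = √(9)·(1/6) = +0.500000

+√(1/4) = +0.500000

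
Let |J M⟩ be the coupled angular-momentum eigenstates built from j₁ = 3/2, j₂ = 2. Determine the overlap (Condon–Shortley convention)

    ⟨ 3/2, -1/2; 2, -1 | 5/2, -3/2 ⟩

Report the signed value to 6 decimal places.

j₁+j₂−J=1  J+j₁−j₂=2  J−j₁+j₂=3  j₁+j₂+J+1=7
(j₁±m₁, j₂±m₂, J±M) = (1,2,1,3,1,4)
P² = 144/35
sum k=0..1:
  [0] +1/4 = 1/4
  [1] −1/6 = -1/6
S = 1/12
C² = P²·S² = 1/35 ; C = +0.169031

+0.169031  (= +√(1/35))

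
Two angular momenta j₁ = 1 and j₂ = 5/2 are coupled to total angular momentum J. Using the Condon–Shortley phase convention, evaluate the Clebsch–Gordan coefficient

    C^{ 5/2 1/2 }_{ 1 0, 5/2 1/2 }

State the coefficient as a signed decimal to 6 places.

−√(1/35) ≈ -0.169031

triangle: 1!×1!×4!/7! = 24/5040
(j±m)!: 1!×1!×3!×2!×3!×2! = 144
prefactor² = (2J+1)×Δ×N² = 144/35
  k=0: +1/(0!×1!×1!×3!×0!×1!) = 1/6
  k=1: −1/(1!×0!×0!×2!×1!×2!) = -1/4
Σ = -1/12  ⇒  CG² = 144/35×(-1/12)² = 1/35
CG = −√(1/35) = -0.169031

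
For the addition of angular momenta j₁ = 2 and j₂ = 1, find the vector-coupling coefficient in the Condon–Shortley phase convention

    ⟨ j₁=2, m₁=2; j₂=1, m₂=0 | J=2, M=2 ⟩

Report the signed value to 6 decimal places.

√[5·1!3!1!/6! · 4!0!1!1!4!0!] = √(24)
  +(−1)^0/∏(0,1,0,1,3,0)! = 1/6  (running 1/6)
⟨..|..⟩ = √(24)·(1/6) = +0.816497

+√(2/3) ≈ +0.816497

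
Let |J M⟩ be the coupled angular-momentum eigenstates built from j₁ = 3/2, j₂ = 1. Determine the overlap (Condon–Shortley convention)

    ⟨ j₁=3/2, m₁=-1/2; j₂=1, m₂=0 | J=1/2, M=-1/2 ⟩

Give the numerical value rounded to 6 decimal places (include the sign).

triangle: 2!*1!*0!/4! = 2/24
(j±m)!: 1!*2!*1!*1!*0!*1! = 2
prefactor² = (2J+1)*Δ*N² = 1/3
  k=1: −1/(1!*1!*1!*0!*0!*0!) = -1
Σ = -1  ⇒  CG² = 1/3*(-1)² = 1/3
CG = −√(1/3) = -0.577350

−√(1/3) ≈ -0.577350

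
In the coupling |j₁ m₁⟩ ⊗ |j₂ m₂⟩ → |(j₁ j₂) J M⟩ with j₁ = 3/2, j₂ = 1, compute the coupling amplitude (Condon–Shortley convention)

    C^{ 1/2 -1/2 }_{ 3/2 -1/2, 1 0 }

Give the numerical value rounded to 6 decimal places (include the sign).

√[2·2!1!0!/4! · 1!2!1!1!0!1!] = √(1/3)
  +(−1)^1/∏(1,1,1,0,0,0)! = -1  (running -1)
⟨..|..⟩ = √(1/3)·(-1) = -0.577350

−√(1/3) ≈ -0.577350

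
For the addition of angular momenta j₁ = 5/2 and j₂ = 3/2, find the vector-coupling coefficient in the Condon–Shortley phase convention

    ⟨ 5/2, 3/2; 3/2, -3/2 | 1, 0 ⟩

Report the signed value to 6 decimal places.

+0.447214  (= +√(1/5))

√[3·3!2!0!/6! · 4!1!0!3!1!1!] = √(36/5)
  +(−1)^0/∏(0,3,1,0,1,0)! = 1/6  (running 1/6)
⟨..|..⟩ = √(36/5)·(1/6) = +0.447214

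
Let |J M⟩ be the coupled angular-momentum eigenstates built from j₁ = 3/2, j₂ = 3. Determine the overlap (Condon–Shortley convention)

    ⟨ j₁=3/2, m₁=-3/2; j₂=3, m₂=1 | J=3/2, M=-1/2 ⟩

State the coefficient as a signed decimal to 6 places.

triangle: 3!×0!×3!/7! = 36/5040
(j±m)!: 0!×3!×4!×2!×1!×2! = 576
prefactor² = (2J+1)×Δ×N² = 576/35
  k=3: −1/(3!×0!×0!×1!×0!×2!) = -1/12
Σ = -1/12  ⇒  CG² = 576/35×(-1/12)² = 4/35
CG = −√(4/35) = -0.338062

−√(4/35) ≈ -0.338062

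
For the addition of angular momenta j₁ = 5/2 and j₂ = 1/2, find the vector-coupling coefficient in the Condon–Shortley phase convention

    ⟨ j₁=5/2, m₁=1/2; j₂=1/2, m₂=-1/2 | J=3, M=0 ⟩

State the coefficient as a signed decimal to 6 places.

+0.707107  (= +√(1/2))

j₁+j₂−J=0  J+j₁−j₂=5  J−j₁+j₂=1  j₁+j₂+J+1=7
(j₁±m₁, j₂±m₂, J±M) = (3,2,0,1,3,3)
P² = 72
sum k=0..0:
  [0] +1/12 = 1/12
S = 1/12
C² = P²·S² = 1/2 ; C = +0.707107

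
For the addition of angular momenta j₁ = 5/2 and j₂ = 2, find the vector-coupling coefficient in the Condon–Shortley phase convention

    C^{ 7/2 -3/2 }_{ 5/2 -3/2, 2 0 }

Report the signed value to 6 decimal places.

triangle: 1!·4!·3!/9! = 144/362880
(j±m)!: 1!·4!·2!·2!·2!·5! = 23040
prefactor² = (2J+1)·Δ·N² = 512/7
  k=0: +1/(0!·1!·4!·2!·0!·1!) = 1/48
  k=1: −1/(1!·0!·3!·1!·1!·2!) = -1/12
Σ = -1/16  ⇒  CG² = 512/7·(-1/16)² = 2/7
CG = −√(2/7) = -0.534522

-0.534522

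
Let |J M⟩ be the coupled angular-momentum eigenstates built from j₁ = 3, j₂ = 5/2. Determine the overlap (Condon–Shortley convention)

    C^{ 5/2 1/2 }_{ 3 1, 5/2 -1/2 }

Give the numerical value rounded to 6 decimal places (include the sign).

triangle: 3!*3!*2!/9! = 72/362880
(j±m)!: 4!*2!*2!*3!*3!*2! = 6912
prefactor² = (2J+1)*Δ*N² = 288/35
  k=0: +1/(0!*3!*2!*2!*1!*0!) = 1/24
  k=1: −1/(1!*2!*1!*1!*2!*1!) = -1/4
  k=2: +1/(2!*1!*0!*0!*3!*2!) = 1/24
Σ = -1/6  ⇒  CG² = 288/35*(-1/6)² = 8/35
CG = −√(8/35) = -0.478091

−√(8/35) = -0.478091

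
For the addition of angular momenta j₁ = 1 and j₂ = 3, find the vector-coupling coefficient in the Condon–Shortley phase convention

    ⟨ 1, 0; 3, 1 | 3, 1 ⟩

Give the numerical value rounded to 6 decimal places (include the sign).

-0.288675  (= −√(1/12))

j₁+j₂−J=1  J+j₁−j₂=1  J−j₁+j₂=5  j₁+j₂+J+1=8
(j₁±m₁, j₂±m₂, J±M) = (1,1,4,2,4,2)
P² = 48
sum k=0..1:
  [0] +1/24 = 1/24
  [1] −1/12 = -1/12
S = -1/24
C² = P²·S² = 1/12 ; C = -0.288675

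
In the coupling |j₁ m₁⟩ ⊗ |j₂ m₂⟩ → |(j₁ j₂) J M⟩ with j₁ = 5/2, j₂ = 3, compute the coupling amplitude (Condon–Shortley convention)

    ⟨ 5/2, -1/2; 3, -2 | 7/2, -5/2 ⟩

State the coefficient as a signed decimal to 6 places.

-0.178174

j₁+j₂−J=2  J+j₁−j₂=3  J−j₁+j₂=4  j₁+j₂+J+1=10
(j₁±m₁, j₂±m₂, J±M) = (2,3,1,5,1,6)
P² = 4608/7
sum k=0..1:
  [0] +1/72 = 1/72
  [1] −1/48 = -1/48
S = -1/144
C² = P²·S² = 2/63 ; C = -0.178174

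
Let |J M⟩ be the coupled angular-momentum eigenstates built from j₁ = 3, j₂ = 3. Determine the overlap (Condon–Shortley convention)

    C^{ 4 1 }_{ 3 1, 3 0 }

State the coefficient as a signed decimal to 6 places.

-0.312094

√[9·2!4!4!/11! · 4!2!3!3!5!3!] = √(124416/385)
  +(−1)^0/∏(0,2,2,3,2,1)! = 1/48  (running 1/48)
  +(−1)^1/∏(1,1,1,2,3,2)! = -1/24  (running -1/48)
  +(−1)^2/∏(2,0,0,1,4,3)! = 1/288  (running -5/288)
⟨..|..⟩ = √(124416/385)·(-5/288) = -0.312094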